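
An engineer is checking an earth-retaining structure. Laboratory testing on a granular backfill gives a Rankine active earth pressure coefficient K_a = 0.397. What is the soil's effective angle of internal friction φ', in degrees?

25.6°

K_a = tan²(45° − φ/2) ⇒ 45° − φ/2 = arctan(√0.397) = 32.21°.
φ = 2(45° − 32.21°) = 25.57°.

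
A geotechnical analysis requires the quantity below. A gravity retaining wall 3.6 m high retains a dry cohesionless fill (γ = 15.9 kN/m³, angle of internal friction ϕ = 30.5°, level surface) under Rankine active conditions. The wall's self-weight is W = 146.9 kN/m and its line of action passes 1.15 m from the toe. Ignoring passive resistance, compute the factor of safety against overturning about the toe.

4.18

K_a = tan²(45° − 30.5°/2) = 0.3267.
P_a = ½K_aγH² = 0.5×0.3267×15.9×3.6² = 33.66 kN/m, acting at H/3 = 1.200 m above the base.
Overturning moment M_o = P_a × H/3 = 33.66 × 1.200 = 40.39.
Resisting moment M_r = W × 1.15 = 146.9 × 1.15 = 168.9.
FS_overturning = M_r/M_o = 168.9/40.39 = 4.183.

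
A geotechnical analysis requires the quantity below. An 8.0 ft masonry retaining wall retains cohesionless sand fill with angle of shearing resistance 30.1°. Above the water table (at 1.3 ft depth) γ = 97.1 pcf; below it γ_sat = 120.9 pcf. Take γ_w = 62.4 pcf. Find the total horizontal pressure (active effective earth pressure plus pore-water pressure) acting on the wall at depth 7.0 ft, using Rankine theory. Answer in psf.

K_a = (1 − sin φ)/(1 + sin φ) = 0.3320.
γ' = 120.9 − 62.4 = 58.50 pcf.
Effective vertical stress at 7.0 ft: σ'_v = 97.1×1.3 + 58.50×5.70 = 459.7 psf.
σ'_h = K_a σ'_v = 0.3320 × 459.7 = 152.6 psf; u = γ_w × 5.70 = 355.7 psf.
Total σ_h = 152.6 + 355.7 = 508.3 psf.

508 psf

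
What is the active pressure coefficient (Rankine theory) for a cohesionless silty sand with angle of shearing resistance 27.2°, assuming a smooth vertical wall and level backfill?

K_a = tan²(45° − φ/2) = tan²(31.40°) = 0.3726.

0.373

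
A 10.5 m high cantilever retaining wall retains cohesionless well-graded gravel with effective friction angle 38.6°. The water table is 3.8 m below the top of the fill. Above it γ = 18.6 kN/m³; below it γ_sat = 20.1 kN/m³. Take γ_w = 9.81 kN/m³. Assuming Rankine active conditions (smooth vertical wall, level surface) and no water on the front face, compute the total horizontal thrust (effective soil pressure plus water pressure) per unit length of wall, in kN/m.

K_a = tan²(45° − φ/2) = 0.2316.
γ' = 20.1 − 9.81 = 10.29 kN/m³. Depth below WT = 6.7 m.
σ'_h at WT = K_a γ d_w = 16.37 kPa; at base = 16.37 + K_a γ' × 6.7 = 32.34 kPa.
P₁ (0–3.8 m) = ½×16.37×3.8 = 31.10. P₂ (3.8–10.5 m) = ½(16.37+32.34)×6.7 = 163.2.
P_w = ½ γ_w h₂² = 0.5×9.81×6.7² = 220.2. Total = 31.10+163.2+220.2 = 414.5 kN/m.

414 kN/m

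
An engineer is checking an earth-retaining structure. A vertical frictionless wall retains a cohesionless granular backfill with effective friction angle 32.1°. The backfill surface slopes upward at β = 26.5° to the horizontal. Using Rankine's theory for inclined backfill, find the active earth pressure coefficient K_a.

0.458

K_a = cos β · (cos β − √(cos²β − cos²φ)) / (cos β + √(cos²β − cos²φ)).
cos β = 0.8949, cos φ = 0.8471, √(cos²β − cos²φ) = 0.2886.
K_a = 0.8949 × (0.8949 − 0.2886)/(0.8949 + 0.2886) = 0.4585.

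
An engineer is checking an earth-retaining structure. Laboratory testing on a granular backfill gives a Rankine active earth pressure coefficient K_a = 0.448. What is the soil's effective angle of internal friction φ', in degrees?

K_a = tan²(45° − φ/2) ⇒ 45° − φ/2 = arctan(√0.448) = 33.80°.
φ = 2(45° − 33.80°) = 22.41°.

22.4°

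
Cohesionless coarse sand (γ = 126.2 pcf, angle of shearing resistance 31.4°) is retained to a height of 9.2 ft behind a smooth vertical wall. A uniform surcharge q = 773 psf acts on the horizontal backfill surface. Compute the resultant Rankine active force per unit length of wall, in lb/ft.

K_a = tan²(45° − φ/2) = 0.3149.
Soil triangle: ½ K_a γ H² = 0.5×0.3149×126.2×9.2² = 1682 lb/ft.
Surcharge rectangle: K_a q H = 0.3149×773×9.2 = 2240 lb/ft.
Total = 1682 + 2240 = 3921 lb/ft.

3920 lb/ft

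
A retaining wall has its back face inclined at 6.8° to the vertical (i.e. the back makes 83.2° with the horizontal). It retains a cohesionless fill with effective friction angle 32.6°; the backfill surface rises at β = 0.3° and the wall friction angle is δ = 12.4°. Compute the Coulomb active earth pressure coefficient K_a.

K_a = sin²(α+φ) / [sin²α · sin(α−δ) · (1 + √{sin(φ+δ)sin(φ−β) / (sin(α−δ)sin(α+β))})²].
With α = 83.2°, φ = 32.6°, δ = 12.4°, β = 0.3°: K_a = 0.3258.

0.326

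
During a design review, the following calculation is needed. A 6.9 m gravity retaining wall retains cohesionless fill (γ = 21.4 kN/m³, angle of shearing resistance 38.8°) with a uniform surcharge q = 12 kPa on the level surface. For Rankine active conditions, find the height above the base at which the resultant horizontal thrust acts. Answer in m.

2.46 m

K_a = 0.2296.
Triangular part P₁ = ½K_aγH² = 116.9 at H/3 = 2.300 m; rectangular part P₂ = K_a q H = 19.01 at H/2 = 3.450 m.
ȳ = (P₁·2.300 + P₂·3.450)/(P₁+P₂) = 2.461 m.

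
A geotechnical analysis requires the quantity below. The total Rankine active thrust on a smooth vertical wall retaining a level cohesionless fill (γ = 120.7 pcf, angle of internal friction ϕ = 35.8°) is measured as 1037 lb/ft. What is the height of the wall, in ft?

K_a = 0.2619. P_a = ½ K_a γ H² ⇒ H = √(2P_a/(K_a γ)).
H = √(2×1037/(0.2619×120.7)) = 8.101 ft.

8.10 ft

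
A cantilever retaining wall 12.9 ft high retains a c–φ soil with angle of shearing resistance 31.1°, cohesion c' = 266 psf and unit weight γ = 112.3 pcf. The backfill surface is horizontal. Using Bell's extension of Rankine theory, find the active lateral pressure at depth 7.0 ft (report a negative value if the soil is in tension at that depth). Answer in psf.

-49.8 psf

K_a = (1 − sin φ)/(1 + sin φ) = 0.3188.
σ_a = K_a γ z − 2c√K_a = 0.3188×112.3×7.0 − 2×266×0.5646 = -49.77 psf.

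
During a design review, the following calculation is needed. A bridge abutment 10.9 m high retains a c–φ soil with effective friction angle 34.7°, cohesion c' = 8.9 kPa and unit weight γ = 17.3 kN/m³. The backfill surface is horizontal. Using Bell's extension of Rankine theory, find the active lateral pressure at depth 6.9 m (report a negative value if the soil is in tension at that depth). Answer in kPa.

23.4 kPa

K_a = (1 − sin φ)/(1 + sin φ) = 0.2745.
σ_a = K_a γ z − 2c√K_a = 0.2745×17.3×6.9 − 2×8.9×0.5239 = 23.44 kPa.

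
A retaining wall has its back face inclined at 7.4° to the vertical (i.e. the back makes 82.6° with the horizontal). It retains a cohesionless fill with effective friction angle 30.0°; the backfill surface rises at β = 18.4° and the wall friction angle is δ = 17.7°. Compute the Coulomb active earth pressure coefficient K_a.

0.482

K_a = sin²(α+φ) / [sin²α · sin(α−δ) · (1 + √{sin(φ+δ)sin(φ−β) / (sin(α−δ)sin(α+β))})²].
With α = 82.6°, φ = 30.0°, δ = 17.7°, β = 18.4°: K_a = 0.4821.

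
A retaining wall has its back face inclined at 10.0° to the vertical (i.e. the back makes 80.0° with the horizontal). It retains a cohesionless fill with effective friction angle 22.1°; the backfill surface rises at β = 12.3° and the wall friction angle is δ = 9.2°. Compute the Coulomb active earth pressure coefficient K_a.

0.612

K_a = sin²(α+φ) / [sin²α · sin(α−δ) · (1 + √{sin(φ+δ)sin(φ−β) / (sin(α−δ)sin(α+β))})²].
With α = 80.0°, φ = 22.1°, δ = 9.2°, β = 12.3°: K_a = 0.6119.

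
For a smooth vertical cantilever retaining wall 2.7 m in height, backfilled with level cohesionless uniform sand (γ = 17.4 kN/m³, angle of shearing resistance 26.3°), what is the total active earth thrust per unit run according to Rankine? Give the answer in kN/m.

K_a = tan²(45° − φ/2) = 0.3859.
P_a = ½ K_a γ H² = 0.5 × 0.3859 × 17.4 × 2.7² = 24.48 kN/m.

24.5 kN/m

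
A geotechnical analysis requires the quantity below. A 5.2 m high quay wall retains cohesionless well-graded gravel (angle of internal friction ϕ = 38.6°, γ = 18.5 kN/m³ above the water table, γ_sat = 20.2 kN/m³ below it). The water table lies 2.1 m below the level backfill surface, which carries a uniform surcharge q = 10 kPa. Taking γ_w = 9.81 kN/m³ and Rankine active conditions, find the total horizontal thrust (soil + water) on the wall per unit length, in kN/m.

108 kN/m

K_a = tan²(45° − φ/2) = 0.2316.
γ' = 20.2 − 9.81 = 10.39 kN/m³. h₂ = H − d_w = 3.1 m.
σ'_h: at surface K_a·q = 2.316; at WT K_a(q+γd_w) = 11.31; at base K_a(q+γd_w+γ'h₂) = 18.77 kPa.
P₁ = ½(2.316+11.31)×2.1 = 14.31; P₂ = ½(11.31+18.77)×3.1 = 46.64; P_w = ½γ_w h₂² = 47.14.
Total = 14.31+46.64+47.14 = 108.1 kN/m.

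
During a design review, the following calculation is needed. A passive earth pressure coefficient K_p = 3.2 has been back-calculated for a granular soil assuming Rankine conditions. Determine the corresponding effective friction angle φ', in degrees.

K_p = (1+sin φ)/(1−sin φ) ⇒ sin φ = (K_p − 1)/(K_p + 1) = 0.5238.
φ = arcsin(0.5238) = 31.59°.

31.6°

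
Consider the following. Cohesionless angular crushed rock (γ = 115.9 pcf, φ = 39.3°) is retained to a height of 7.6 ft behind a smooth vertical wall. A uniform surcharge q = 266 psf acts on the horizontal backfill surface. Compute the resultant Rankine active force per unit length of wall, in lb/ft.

1210 lb/ft

K_a = tan²(45° − φ/2) = 0.2245.
Soil triangle: ½ K_a γ H² = 0.5×0.2245×115.9×7.6² = 751.3 lb/ft.
Surcharge rectangle: K_a q H = 0.2245×266×7.6 = 453.8 lb/ft.
Total = 751.3 + 453.8 = 1205 lb/ft.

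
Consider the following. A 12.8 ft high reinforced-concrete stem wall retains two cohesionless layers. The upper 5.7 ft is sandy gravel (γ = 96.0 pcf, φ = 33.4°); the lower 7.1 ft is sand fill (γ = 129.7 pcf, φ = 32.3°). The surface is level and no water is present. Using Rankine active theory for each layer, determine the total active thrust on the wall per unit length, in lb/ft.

K_a1 = tan²(45°−33.4°/2) = 0.2899; K_a2 = tan²(45°−32.3°/2) = 0.3035.
Layer 1: σ at base = K_a1 γ₁ h₁ = 158.6 psf; P₁ = ½×158.6×5.7 = 452.1.
Layer 2: σ_v at top = γ₁h₁ = 547.2; σ_h top = K_a2×547.2 = 166.1; σ_h base = K_a2×(547.2+129.7×7.1) = 445.5.
P₂ = ½(166.1+445.5)×7.1 = 2171. Total P_a = 452.1+2171 = 2623 lb/ft.

2620 lb/ft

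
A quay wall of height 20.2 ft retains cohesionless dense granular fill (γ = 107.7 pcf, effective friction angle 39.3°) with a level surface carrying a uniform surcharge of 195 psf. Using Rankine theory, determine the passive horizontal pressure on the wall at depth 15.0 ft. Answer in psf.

8070 psf

K_p = (1 + sin φ)/(1 − sin φ) = 4.455.
σ_v = γz + q = 107.7 × 15.0 + 195 = 1810 psf.
σ_h = K_p σ_v = 4.455 × 1810 = 8066 psf.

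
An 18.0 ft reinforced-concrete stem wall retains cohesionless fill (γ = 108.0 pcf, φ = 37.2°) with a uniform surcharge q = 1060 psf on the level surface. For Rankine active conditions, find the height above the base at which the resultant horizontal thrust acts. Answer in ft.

7.56 ft

K_a = 0.2464.
Triangular part P₁ = ½K_aγH² = 4311 at H/3 = 6.000 ft; rectangular part P₂ = K_a q H = 4702 at H/2 = 9.000 ft.
ȳ = (P₁·6.000 + P₂·9.000)/(P₁+P₂) = 7.565 ft.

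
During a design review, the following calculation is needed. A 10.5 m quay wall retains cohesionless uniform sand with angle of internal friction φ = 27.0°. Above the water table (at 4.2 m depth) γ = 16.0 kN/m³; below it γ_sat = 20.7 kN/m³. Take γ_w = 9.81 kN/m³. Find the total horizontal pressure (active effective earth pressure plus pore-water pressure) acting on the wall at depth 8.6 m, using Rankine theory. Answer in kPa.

86.4 kPa

K_a = (1 − sin φ)/(1 + sin φ) = 0.3755.
γ' = 20.7 − 9.81 = 10.89 kN/m³.
Effective vertical stress at 8.6 m: σ'_v = 16.0×4.2 + 10.89×4.40 = 115.1 kPa.
σ'_h = K_a σ'_v = 0.3755 × 115.1 = 43.23 kPa; u = γ_w × 4.40 = 43.16 kPa.
Total σ_h = 43.23 + 43.16 = 86.39 kPa.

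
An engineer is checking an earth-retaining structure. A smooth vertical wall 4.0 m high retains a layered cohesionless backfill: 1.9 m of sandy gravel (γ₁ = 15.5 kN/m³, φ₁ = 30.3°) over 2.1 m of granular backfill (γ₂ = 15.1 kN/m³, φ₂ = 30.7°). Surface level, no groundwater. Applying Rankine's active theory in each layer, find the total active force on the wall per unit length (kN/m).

K_a1 = tan²(45°−30.3°/2) = 0.3293; K_a2 = tan²(45°−30.7°/2) = 0.3240.
Layer 1: σ at base = K_a1 γ₁ h₁ = 9.699 kPa; P₁ = ½×9.699×1.9 = 9.214.
Layer 2: σ_v at top = γ₁h₁ = 29.45; σ_h top = K_a2×29.45 = 9.543; σ_h base = K_a2×(29.45+15.1×2.1) = 19.82.
P₂ = ½(9.543+19.82)×2.1 = 30.83. Total P_a = 9.214+30.83 = 40.04 kN/m.

40.0 kN/m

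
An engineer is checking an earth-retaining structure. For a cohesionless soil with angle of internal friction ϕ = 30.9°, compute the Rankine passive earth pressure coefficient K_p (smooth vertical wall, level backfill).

3.11

K_p = (1 + sin φ)/(1 − sin φ) = tan²(45° + 30.9°/2) = 3.111.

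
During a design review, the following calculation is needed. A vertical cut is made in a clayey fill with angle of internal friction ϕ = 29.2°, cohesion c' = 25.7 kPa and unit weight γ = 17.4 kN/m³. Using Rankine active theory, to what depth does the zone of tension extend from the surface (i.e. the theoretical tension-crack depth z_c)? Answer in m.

K_a = tan²(45° − 29.2°/2) = 0.3442; √K_a = 0.5867.
The active pressure is zero where K_a γ z = 2c√K_a, so z_c = 2c/(γ√K_a) = 2×25.7/(17.4×0.5867) = 5.035 m.

5.04 m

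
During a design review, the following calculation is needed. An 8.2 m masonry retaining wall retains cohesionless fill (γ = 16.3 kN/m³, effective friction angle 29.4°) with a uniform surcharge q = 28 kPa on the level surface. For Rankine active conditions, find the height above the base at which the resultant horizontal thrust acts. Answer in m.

K_a = 0.3415.
Triangular part P₁ = ½K_aγH² = 187.1 at H/3 = 2.733 m; rectangular part P₂ = K_a q H = 78.40 at H/2 = 4.100 m.
ȳ = (P₁·2.733 + P₂·4.100)/(P₁+P₂) = 3.137 m.

3.14 m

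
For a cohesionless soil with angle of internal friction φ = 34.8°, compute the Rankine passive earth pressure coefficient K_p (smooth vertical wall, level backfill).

K_p = (1 + sin φ)/(1 − sin φ) = tan²(45° + 34.8°/2) = 3.659.

3.66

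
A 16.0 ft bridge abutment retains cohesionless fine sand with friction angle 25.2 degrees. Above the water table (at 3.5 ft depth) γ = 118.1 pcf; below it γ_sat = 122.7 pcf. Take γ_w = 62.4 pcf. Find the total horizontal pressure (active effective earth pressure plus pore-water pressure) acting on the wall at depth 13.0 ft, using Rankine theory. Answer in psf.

K_a = (1 − sin φ)/(1 + sin φ) = 0.4027.
γ' = 122.7 − 62.4 = 60.30 pcf.
Effective vertical stress at 13.0 ft: σ'_v = 118.1×3.5 + 60.30×9.50 = 986.2 psf.
σ'_h = K_a σ'_v = 0.4027 × 986.2 = 397.2 psf; u = γ_w × 9.50 = 592.8 psf.
Total σ_h = 397.2 + 592.8 = 990.0 psf.

990 psf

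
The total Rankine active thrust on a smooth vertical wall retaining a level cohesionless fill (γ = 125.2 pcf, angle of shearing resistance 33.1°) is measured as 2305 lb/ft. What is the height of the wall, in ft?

K_a = 0.2936. P_a = ½ K_a γ H² ⇒ H = √(2P_a/(K_a γ)).
H = √(2×2305/(0.2936×125.2)) = 11.20 ft.

11.2 ft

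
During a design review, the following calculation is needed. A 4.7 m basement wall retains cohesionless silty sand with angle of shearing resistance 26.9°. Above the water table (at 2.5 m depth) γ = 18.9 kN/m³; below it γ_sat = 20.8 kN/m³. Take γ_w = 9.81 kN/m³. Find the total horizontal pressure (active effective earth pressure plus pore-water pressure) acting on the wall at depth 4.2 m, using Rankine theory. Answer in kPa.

41.5 kPa

K_a = (1 − sin φ)/(1 + sin φ) = 0.3770.
γ' = 20.8 − 9.81 = 10.99 kN/m³.
Effective vertical stress at 4.2 m: σ'_v = 18.9×2.5 + 10.99×1.70 = 65.93 kPa.
σ'_h = K_a σ'_v = 0.3770 × 65.93 = 24.86 kPa; u = γ_w × 1.70 = 16.68 kPa.
Total σ_h = 24.86 + 16.68 = 41.53 kPa.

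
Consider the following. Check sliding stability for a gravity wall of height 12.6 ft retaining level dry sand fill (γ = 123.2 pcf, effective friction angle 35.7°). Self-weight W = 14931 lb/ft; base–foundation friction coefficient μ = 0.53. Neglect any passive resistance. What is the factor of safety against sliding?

K_a = tan²(45° − 35.7°/2) = 0.2630.
P_a = ½K_aγH² = 0.5×0.2630×123.2×12.6² = 2572 lb/ft, acting at H/3 = 4.200 ft above the base.
FS_sliding = μW / P_a = 0.53×14931 / 2572 = 3.077.

3.08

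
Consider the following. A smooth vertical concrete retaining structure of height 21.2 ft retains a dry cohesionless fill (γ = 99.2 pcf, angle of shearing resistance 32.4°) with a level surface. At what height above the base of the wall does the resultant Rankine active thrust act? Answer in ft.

K_a = 0.3022.
The pressure distribution is triangular, so the resultant acts at H/3 above the base = 21.2/3 = 7.067 ft.

7.07 ft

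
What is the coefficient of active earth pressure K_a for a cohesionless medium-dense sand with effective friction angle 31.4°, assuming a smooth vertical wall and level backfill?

0.315

K_a = (1 − sin φ)/(1 + sin φ) = (1 − sin 31.4°)/(1 + sin 31.4°) = 0.3149.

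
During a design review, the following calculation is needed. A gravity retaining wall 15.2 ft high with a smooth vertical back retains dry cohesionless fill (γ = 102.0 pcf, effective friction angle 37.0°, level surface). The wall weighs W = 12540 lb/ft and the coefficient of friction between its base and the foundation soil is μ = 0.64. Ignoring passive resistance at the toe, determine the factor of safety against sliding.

2.74

K_a = tan²(45° − 37.0°/2) = 0.2486.
P_a = ½K_aγH² = 0.5×0.2486×102.0×15.2² = 2929 lb/ft, acting at H/3 = 5.067 ft above the base.
FS_sliding = μW / P_a = 0.64×12540 / 2929 = 2.740.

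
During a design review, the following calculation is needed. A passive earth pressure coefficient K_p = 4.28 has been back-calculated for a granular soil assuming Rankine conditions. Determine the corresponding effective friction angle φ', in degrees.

K_p = (1+sin φ)/(1−sin φ) ⇒ sin φ = (K_p − 1)/(K_p + 1) = 0.6212.
φ = arcsin(0.6212) = 38.40°.

38.4°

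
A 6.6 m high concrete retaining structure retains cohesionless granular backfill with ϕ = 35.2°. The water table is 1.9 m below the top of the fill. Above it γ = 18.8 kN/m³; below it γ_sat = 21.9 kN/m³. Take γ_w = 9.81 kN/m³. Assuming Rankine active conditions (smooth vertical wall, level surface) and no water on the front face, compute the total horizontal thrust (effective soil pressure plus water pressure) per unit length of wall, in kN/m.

198 kN/m

K_a = tan²(45° − φ/2) = 0.2687.
γ' = 21.9 − 9.81 = 12.09 kN/m³. Depth below WT = 4.7 m.
σ'_h at WT = K_a γ d_w = 9.598 kPa; at base = 9.598 + K_a γ' × 4.7 = 24.87 kPa.
P₁ (0–1.9 m) = ½×9.598×1.9 = 9.118. P₂ (1.9–6.6 m) = ½(9.598+24.87)×4.7 = 80.99.
P_w = ½ γ_w h₂² = 0.5×9.81×4.7² = 108.4. Total = 9.118+80.99+108.4 = 198.5 kN/m.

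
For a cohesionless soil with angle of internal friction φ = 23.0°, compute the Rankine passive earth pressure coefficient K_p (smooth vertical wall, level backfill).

K_p = (1 + sin φ)/(1 − sin φ) = tan²(45° + 23.0°/2) = 2.283.

2.28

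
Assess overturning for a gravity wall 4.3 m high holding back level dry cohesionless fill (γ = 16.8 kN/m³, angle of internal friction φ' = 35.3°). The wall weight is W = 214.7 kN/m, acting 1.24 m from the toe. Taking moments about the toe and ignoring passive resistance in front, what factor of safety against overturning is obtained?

4.47

K_a = tan²(45° − 35.3°/2) = 0.2675.
P_a = ½K_aγH² = 0.5×0.2675×16.8×4.3² = 41.55 kN/m, acting at H/3 = 1.433 m above the base.
Overturning moment M_o = P_a × H/3 = 41.55 × 1.433 = 59.56.
Resisting moment M_r = W × 1.24 = 214.7 × 1.24 = 266.2.
FS_overturning = M_r/M_o = 266.2/59.56 = 4.470.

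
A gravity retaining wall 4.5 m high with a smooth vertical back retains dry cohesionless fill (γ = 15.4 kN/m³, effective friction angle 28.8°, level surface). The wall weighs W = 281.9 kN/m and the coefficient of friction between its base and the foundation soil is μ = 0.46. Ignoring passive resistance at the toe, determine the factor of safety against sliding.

K_a = tan²(45° − 28.8°/2) = 0.3498.
P_a = ½K_aγH² = 0.5×0.3498×15.4×4.5² = 54.54 kN/m, acting at H/3 = 1.500 m above the base.
FS_sliding = μW / P_a = 0.46×281.9 / 54.54 = 2.378.

2.38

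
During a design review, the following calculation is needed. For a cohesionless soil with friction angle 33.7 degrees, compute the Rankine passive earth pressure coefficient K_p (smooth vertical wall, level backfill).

3.49

K_p = (1 + sin φ)/(1 − sin φ) = tan²(45° + 33.7°/2) = 3.493.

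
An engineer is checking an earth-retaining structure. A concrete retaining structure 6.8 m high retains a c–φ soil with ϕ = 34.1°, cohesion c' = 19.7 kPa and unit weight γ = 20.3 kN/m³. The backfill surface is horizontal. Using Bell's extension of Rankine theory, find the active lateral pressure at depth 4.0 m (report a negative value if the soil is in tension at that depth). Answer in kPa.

1.95 kPa

K_a = (1 − sin φ)/(1 + sin φ) = 0.2815.
σ_a = K_a γ z − 2c√K_a = 0.2815×20.3×4.0 − 2×19.7×0.5306 = 1.955 kPa.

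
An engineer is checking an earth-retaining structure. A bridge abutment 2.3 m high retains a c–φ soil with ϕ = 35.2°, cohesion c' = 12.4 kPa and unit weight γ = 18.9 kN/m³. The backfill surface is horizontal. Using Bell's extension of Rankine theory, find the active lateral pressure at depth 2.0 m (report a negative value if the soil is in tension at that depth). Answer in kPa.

K_a = (1 − sin φ)/(1 + sin φ) = 0.2687.
σ_a = K_a γ z − 2c√K_a = 0.2687×18.9×2.0 − 2×12.4×0.5184 = -2.699 kPa.

-2.70 kPa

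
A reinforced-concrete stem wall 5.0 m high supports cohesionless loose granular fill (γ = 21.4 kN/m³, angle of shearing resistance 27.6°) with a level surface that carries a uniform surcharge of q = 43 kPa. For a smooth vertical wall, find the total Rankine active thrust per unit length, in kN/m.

K_a = tan²(45° − φ/2) = 0.3668.
Soil triangle: ½ K_a γ H² = 0.5×0.3668×21.4×5.0² = 98.11 kN/m.
Surcharge rectangle: K_a q H = 0.3668×43×5.0 = 78.86 kN/m.
Total = 98.11 + 78.86 = 177.0 kN/m.

177 kN/m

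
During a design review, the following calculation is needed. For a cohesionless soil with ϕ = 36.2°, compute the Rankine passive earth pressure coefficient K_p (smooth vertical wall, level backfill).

3.89

K_p = (1 + sin φ)/(1 − sin φ) = tan²(45° + 36.2°/2) = 3.885.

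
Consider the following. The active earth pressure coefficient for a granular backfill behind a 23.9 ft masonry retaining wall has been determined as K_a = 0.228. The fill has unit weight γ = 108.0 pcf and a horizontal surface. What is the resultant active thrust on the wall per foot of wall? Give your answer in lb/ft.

P = ½ K_a γ H² = 0.5 × 0.228 × 108.0 × 23.9² = 7033 lb/ft.

7030 lb/ft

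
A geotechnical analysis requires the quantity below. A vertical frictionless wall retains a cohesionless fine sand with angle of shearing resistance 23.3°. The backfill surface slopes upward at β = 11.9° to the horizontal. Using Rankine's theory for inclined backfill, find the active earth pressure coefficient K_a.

0.477

K_a = cos β · (cos β − √(cos²β − cos²φ)) / (cos β + √(cos²β − cos²φ)).
cos β = 0.9785, cos φ = 0.9184, √(cos²β − cos²φ) = 0.3375.
K_a = 0.9785 × (0.9785 − 0.3375)/(0.9785 + 0.3375) = 0.4766.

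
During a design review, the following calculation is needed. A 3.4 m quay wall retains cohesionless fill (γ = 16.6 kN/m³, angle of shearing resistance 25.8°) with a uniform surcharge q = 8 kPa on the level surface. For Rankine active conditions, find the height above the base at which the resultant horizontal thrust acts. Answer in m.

1.26 m

K_a = 0.3935.
Triangular part P₁ = ½K_aγH² = 37.76 at H/3 = 1.133 m; rectangular part P₂ = K_a q H = 10.70 at H/2 = 1.700 m.
ȳ = (P₁·1.133 + P₂·1.700)/(P₁+P₂) = 1.258 m.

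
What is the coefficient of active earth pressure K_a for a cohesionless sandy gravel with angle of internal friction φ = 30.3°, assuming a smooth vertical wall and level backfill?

K_a = (1 − sin φ)/(1 + sin φ) = (1 − sin 30.3°)/(1 + sin 30.3°) = 0.3293.

0.329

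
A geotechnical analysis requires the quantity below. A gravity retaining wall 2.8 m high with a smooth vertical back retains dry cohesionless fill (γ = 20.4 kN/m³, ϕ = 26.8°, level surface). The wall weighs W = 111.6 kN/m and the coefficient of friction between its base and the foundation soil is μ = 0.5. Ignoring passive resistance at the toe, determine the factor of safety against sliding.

1.84

K_a = tan²(45° − 26.8°/2) = 0.3785.
P_a = ½K_aγH² = 0.5×0.3785×20.4×2.8² = 30.27 kN/m, acting at H/3 = 0.9333 m above the base.
FS_sliding = μW / P_a = 0.5×111.6 / 30.27 = 1.844.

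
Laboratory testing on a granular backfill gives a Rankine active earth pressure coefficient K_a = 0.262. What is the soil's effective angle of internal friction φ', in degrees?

K_a = tan²(45° − φ/2) ⇒ 45° − φ/2 = arctan(√0.262) = 27.11°.
φ = 2(45° − 27.11°) = 35.79°.

35.8°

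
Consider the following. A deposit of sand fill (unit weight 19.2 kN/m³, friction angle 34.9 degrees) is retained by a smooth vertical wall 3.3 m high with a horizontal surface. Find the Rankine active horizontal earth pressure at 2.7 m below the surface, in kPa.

14.1 kPa

K_a = (1 − sin φ)/(1 + sin φ) = 0.2721.
σ_h = K_a γ z = 0.2721 × 19.2 × 2.7 = 14.11 kPa.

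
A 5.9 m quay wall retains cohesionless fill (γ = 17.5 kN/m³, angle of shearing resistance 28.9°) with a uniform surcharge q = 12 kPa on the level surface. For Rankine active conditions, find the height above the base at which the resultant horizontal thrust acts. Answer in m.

2.15 m

K_a = 0.3484.
Triangular part P₁ = ½K_aγH² = 106.1 at H/3 = 1.967 m; rectangular part P₂ = K_a q H = 24.66 at H/2 = 2.950 m.
ȳ = (P₁·1.967 + P₂·2.950)/(P₁+P₂) = 2.152 m.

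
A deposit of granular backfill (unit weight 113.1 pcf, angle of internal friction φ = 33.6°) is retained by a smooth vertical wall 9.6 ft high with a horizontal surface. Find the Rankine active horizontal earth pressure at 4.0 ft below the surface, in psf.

130 psf

K_a = (1 − sin φ)/(1 + sin φ) = 0.2875.
σ_h = K_a γ z = 0.2875 × 113.1 × 4.0 = 130.1 psf.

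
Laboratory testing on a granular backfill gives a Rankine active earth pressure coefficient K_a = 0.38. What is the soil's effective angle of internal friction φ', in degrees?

26.7°

K_a = tan²(45° − φ/2) ⇒ 45° − φ/2 = arctan(√0.38) = 31.65°.
φ = 2(45° − 31.65°) = 26.70°.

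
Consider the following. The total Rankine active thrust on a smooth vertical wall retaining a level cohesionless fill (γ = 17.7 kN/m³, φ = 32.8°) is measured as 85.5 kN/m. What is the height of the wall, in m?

K_a = 0.2973. P_a = ½ K_a γ H² ⇒ H = √(2P_a/(K_a γ)).
H = √(2×85.5/(0.2973×17.7)) = 5.701 m.

5.70 m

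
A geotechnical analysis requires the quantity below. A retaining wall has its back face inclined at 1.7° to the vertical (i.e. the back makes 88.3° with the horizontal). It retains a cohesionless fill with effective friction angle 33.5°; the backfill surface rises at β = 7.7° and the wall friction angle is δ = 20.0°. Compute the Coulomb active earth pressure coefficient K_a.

K_a = sin²(α+φ) / [sin²α · sin(α−δ) · (1 + √{sin(φ+δ)sin(φ−β) / (sin(α−δ)sin(α+β))})²].
With α = 88.3°, φ = 33.5°, δ = 20.0°, β = 7.7°: K_a = 0.2982.

0.298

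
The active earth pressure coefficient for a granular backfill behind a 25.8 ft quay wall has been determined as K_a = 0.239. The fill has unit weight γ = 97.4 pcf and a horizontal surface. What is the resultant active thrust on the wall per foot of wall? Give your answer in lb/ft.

7750 lb/ft

P = ½ K_a γ H² = 0.5 × 0.239 × 97.4 × 25.8² = 7748 lb/ft.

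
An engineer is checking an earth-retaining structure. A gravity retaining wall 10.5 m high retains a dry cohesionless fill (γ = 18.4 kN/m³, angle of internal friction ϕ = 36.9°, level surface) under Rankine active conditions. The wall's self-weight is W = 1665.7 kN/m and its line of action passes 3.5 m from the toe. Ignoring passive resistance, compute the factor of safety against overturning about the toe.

K_a = tan²(45° − 36.9°/2) = 0.2497.
P_a = ½K_aγH² = 0.5×0.2497×18.4×10.5² = 253.2 kN/m, acting at H/3 = 3.500 m above the base.
Overturning moment M_o = P_a × H/3 = 253.2 × 3.500 = 886.3.
Resisting moment M_r = W × 3.5 = 1665.7 × 3.5 = 5830.
FS_overturning = M_r/M_o = 5830/886.3 = 6.578.

6.58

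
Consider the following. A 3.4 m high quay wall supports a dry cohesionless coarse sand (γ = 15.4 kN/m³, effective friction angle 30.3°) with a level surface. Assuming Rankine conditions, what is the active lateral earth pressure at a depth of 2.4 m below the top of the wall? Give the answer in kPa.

K_a = (1 − sin φ)/(1 + sin φ) = 0.3293.
σ_h = K_a γ z = 0.3293 × 15.4 × 2.4 = 12.17 kPa.

12.2 kPa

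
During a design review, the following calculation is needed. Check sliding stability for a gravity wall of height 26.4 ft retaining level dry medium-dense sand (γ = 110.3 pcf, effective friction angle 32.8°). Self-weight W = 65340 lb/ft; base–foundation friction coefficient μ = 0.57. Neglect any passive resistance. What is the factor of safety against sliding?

3.26

K_a = tan²(45° − 32.8°/2) = 0.2973.
P_a = ½K_aγH² = 0.5×0.2973×110.3×26.4² = 11430 lb/ft, acting at H/3 = 8.800 ft above the base.
FS_sliding = μW / P_a = 0.57×65340 / 11430 = 3.260.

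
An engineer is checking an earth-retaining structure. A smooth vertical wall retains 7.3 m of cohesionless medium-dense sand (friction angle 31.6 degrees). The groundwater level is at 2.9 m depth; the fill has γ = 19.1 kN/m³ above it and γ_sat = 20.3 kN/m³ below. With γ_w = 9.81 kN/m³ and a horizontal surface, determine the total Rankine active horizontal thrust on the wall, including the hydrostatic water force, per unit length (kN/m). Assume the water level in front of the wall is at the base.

K_a = tan²(45° − φ/2) = 0.3123.
γ' = 20.3 − 9.81 = 10.49 kN/m³. Depth below WT = 4.4 m.
σ'_h at WT = K_a γ d_w = 17.30 kPa; at base = 17.30 + K_a γ' × 4.4 = 31.72 kPa.
P₁ (0–2.9 m) = ½×17.30×2.9 = 25.09. P₂ (2.9–7.3 m) = ½(17.30+31.72)×4.4 = 107.8.
P_w = ½ γ_w h₂² = 0.5×9.81×4.4² = 94.96. Total = 25.09+107.8+94.96 = 227.9 kN/m.

228 kN/m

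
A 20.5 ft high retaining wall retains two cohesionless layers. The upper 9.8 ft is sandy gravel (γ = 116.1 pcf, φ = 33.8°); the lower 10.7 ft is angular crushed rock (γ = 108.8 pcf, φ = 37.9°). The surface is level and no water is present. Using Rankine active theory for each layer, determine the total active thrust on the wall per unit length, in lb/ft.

5990 lb/ft

K_a1 = tan²(45°−33.8°/2) = 0.2851; K_a2 = tan²(45°−37.9°/2) = 0.2389.
Layer 1: σ at base = K_a1 γ₁ h₁ = 324.4 psf; P₁ = ½×324.4×9.8 = 1589.
Layer 2: σ_v at top = γ₁h₁ = 1138; σ_h top = K_a2×1138 = 271.9; σ_h base = K_a2×(1138+108.8×10.7) = 550.0.
P₂ = ½(271.9+550.0)×10.7 = 4397. Total P_a = 1589+4397 = 5987 lb/ft.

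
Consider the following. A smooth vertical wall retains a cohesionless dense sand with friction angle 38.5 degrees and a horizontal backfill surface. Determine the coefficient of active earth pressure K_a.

0.233

K_a = (1 − sin φ)/(1 + sin φ) = (1 − sin 38.5°)/(1 + sin 38.5°) = 0.2327.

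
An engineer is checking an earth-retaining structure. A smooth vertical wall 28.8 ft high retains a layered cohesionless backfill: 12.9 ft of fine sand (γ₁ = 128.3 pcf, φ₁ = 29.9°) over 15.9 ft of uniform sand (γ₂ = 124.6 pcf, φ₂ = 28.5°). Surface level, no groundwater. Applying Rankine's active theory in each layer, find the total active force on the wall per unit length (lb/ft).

K_a1 = tan²(45°−29.9°/2) = 0.3347; K_a2 = tan²(45°−28.5°/2) = 0.3540.
Layer 1: σ at base = K_a1 γ₁ h₁ = 553.9 psf; P₁ = ½×553.9×12.9 = 3573.
Layer 2: σ_v at top = γ₁h₁ = 1655; σ_h top = K_a2×1655 = 585.8; σ_h base = K_a2×(1655+124.6×15.9) = 1287.
P₂ = ½(585.8+1287)×15.9 = 14890. Total P_a = 3573+14890 = 18460 lb/ft.

18500 lb/ft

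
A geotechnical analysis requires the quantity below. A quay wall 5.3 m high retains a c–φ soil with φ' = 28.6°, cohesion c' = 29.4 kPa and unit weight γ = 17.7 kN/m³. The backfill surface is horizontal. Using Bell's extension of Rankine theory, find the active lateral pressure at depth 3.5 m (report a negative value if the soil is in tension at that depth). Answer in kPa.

-13.1 kPa

K_a = (1 − sin φ)/(1 + sin φ) = 0.3525.
σ_a = K_a γ z − 2c√K_a = 0.3525×17.7×3.5 − 2×29.4×0.5938 = -13.07 kPa.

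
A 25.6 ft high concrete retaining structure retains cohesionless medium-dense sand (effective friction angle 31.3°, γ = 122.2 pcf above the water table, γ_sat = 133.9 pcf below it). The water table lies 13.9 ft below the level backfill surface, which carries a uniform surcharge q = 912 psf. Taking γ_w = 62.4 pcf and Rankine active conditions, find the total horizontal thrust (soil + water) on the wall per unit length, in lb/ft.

23200 lb/ft

K_a = tan²(45° − φ/2) = 0.3162.
γ' = 133.9 − 62.4 = 71.50 pcf. h₂ = H − d_w = 11.7 ft.
σ'_h: at surface K_a·q = 288.4; at WT K_a(q+γd_w) = 825.5; at base K_a(q+γd_w+γ'h₂) = 1090 psf.
P₁ = ½(288.4+825.5)×13.9 = 7741; P₂ = ½(825.5+1090)×11.7 = 11210; P_w = ½γ_w h₂² = 4271.
Total = 7741+11210+4271 = 23220 lb/ft.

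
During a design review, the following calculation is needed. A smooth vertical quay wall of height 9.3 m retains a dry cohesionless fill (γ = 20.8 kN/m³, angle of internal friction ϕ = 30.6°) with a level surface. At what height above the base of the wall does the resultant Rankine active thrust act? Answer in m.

K_a = 0.3253.
The pressure distribution is triangular, so the resultant acts at H/3 above the base = 9.3/3 = 3.100 m.

3.10 m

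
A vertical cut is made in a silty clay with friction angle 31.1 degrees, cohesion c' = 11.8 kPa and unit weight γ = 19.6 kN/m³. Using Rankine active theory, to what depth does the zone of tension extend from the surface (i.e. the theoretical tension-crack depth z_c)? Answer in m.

2.13 m

K_a = tan²(45° − 31.1°/2) = 0.3188; √K_a = 0.5646.
The active pressure is zero where K_a γ z = 2c√K_a, so z_c = 2c/(γ√K_a) = 2×11.8/(19.6×0.5646) = 2.133 m.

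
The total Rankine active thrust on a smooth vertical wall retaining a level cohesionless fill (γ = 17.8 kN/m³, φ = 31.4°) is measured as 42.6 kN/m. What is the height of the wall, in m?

3.90 m

K_a = 0.3149. P_a = ½ K_a γ H² ⇒ H = √(2P_a/(K_a γ)).
H = √(2×42.6/(0.3149×17.8)) = 3.899 m.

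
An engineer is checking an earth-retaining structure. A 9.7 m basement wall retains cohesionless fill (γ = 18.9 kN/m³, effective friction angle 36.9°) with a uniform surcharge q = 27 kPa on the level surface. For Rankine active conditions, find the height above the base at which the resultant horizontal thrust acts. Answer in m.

K_a = 0.2497.
Triangular part P₁ = ½K_aγH² = 222.0 at H/3 = 3.233 m; rectangular part P₂ = K_a q H = 65.39 at H/2 = 4.850 m.
ȳ = (P₁·3.233 + P₂·4.850)/(P₁+P₂) = 3.601 m.

3.60 m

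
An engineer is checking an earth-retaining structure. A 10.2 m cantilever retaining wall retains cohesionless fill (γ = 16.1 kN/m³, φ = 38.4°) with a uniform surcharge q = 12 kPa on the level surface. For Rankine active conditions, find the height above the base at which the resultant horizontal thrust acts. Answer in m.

K_a = 0.2337.
Triangular part P₁ = ½K_aγH² = 195.7 at H/3 = 3.400 m; rectangular part P₂ = K_a q H = 28.60 at H/2 = 5.100 m.
ȳ = (P₁·3.400 + P₂·5.100)/(P₁+P₂) = 3.617 m.

3.62 m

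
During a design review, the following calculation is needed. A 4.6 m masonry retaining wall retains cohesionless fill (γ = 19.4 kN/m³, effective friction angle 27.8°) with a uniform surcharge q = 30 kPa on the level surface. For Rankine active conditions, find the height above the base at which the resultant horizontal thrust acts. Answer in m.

1.84 m

K_a = 0.3639.
Triangular part P₁ = ½K_aγH² = 74.69 at H/3 = 1.533 m; rectangular part P₂ = K_a q H = 50.22 at H/2 = 2.300 m.
ȳ = (P₁·1.533 + P₂·2.300)/(P₁+P₂) = 1.842 m.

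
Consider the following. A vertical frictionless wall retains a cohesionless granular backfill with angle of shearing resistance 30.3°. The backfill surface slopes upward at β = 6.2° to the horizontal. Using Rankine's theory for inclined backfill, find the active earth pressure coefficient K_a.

K_a = cos β · (cos β − √(cos²β − cos²φ)) / (cos β + √(cos²β − cos²φ)).
cos β = 0.9942, cos φ = 0.8634, √(cos²β − cos²φ) = 0.4928.
K_a = 0.9942 × (0.9942 − 0.4928)/(0.9942 + 0.4928) = 0.3352.

0.335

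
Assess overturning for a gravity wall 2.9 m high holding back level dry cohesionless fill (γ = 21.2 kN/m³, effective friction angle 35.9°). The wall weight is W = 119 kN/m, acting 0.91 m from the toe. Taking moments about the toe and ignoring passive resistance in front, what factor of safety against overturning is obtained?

4.82

K_a = tan²(45° − 35.9°/2) = 0.2607.
P_a = ½K_aγH² = 0.5×0.2607×21.2×2.9² = 23.24 kN/m, acting at H/3 = 0.9667 m above the base.
Overturning moment M_o = P_a × H/3 = 23.24 × 0.9667 = 22.47.
Resisting moment M_r = W × 0.91 = 119 × 0.91 = 108.3.
FS_overturning = M_r/M_o = 108.3/22.47 = 4.820.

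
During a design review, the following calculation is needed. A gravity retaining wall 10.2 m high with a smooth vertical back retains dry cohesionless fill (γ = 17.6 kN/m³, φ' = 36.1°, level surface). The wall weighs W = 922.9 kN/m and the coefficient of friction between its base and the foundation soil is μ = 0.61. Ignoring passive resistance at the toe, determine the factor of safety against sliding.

K_a = tan²(45° − 36.1°/2) = 0.2585.
P_a = ½K_aγH² = 0.5×0.2585×17.6×10.2² = 236.7 kN/m, acting at H/3 = 3.400 m above the base.
FS_sliding = μW / P_a = 0.61×922.9 / 236.7 = 2.379.

2.38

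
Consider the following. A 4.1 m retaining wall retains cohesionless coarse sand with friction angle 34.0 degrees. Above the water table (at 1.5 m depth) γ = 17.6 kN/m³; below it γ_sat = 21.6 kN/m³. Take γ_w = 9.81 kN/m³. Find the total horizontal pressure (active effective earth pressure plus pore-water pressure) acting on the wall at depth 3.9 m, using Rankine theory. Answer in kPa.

39.0 kPa

K_a = (1 − sin φ)/(1 + sin φ) = 0.2827.
γ' = 21.6 − 9.81 = 11.79 kN/m³.
Effective vertical stress at 3.9 m: σ'_v = 17.6×1.5 + 11.79×2.40 = 54.70 kPa.
σ'_h = K_a σ'_v = 0.2827 × 54.70 = 15.46 kPa; u = γ_w × 2.40 = 23.54 kPa.
Total σ_h = 15.46 + 23.54 = 39.01 kPa.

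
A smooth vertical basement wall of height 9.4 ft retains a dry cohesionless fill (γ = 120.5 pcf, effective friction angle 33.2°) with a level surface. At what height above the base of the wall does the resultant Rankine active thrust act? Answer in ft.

3.13 ft

K_a = 0.2924.
The pressure distribution is triangular, so the resultant acts at H/3 above the base = 9.4/3 = 3.133 ft.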